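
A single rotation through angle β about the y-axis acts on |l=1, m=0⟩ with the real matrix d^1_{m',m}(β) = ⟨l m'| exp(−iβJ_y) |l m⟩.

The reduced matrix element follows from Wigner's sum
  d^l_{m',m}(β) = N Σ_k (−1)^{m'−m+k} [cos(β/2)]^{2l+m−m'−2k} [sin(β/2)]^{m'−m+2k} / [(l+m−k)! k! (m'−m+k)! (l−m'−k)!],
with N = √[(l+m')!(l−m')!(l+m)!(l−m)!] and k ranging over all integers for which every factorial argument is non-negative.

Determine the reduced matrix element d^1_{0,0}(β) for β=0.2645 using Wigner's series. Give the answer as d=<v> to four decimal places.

d^1_{0,0}(β=0.2645) via Wigner's sum:
Half-angle: c=0.991268, s=0.131865. N=√(1·1·1·1)=1.000000
Admissible k: 0..1 (factorial args all ≥0)
  k=0: (−1)^0·1.0000/(1)·0.9913^2·0.1319^0 = +0.982612
  k=1: (−1)^1·1.0000/(1)·0.9913^0·0.1319^2 = -0.017388
d^1_{0,0}(0.2645) = +0.982612 -0.017388 = +0.965223

d=0.9652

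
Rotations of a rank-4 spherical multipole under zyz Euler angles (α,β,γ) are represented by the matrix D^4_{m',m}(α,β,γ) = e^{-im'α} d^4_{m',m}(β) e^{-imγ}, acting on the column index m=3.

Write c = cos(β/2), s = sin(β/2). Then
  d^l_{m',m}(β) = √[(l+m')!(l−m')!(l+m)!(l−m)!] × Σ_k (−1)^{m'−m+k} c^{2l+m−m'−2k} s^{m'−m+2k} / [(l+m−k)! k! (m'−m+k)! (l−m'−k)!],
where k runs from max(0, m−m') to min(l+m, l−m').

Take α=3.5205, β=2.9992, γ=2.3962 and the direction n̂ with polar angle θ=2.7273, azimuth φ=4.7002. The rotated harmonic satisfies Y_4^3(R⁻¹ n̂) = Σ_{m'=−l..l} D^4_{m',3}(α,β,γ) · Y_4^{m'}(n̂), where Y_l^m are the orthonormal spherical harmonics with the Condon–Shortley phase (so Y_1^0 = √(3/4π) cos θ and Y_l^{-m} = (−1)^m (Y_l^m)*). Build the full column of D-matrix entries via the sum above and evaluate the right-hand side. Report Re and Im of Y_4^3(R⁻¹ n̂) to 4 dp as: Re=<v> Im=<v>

Need the full column D^4_{m',3} for m'=−4..4 at α=3.5205, β=2.9992, γ=2.3962.
cos(β/2)=0.071136, sin(β/2)=0.997467
d^4_{-4,3}: single k=7 term ⇒ +0.197662;  D = +0.161989+0.113269i
d^4_{-3,3}: k∈[6..7] ⇒ +0.034887 -0.979912 = -0.945024;  D = +0.919856+0.216647i
d^4_{-2,3}: k∈[5..6] ⇒ +0.003990 -0.261483 = -0.257493;  D = -0.254693+0.037868i
d^4_{-1,3}: k∈[4..5] ⇒ +0.000335 -0.039559 = -0.039223;  D = +0.033911-0.019710i
d^4_{0,3}: k∈[3..4] ⇒ +0.000021 -0.004206 = -0.004184;  D = -0.002583+0.003292i
d^4_{1,3}: k∈[2..3] ⇒ +0.000001 -0.000335 = -0.000334;  D = +0.000094-0.000321i
d^4_{2,3}: k∈[1..2] ⇒ +0.000000 -0.000020 = -0.000020;  D = +0.000002+0.000020i
d^4_{3,3}: k∈[0..1] ⇒ +0.000000 -0.000001 = -0.000001;  D = -0.000000-0.000001i
d^4_{4,3}: single k=0 term ⇒ -0.000000;  D = +0.000000+0.000000i
Y_4^{m'}(θ=2.7273,φ=4.7002) and Σ D·Y over m':
  (+0.1620+0.1133i)·(+0.0116+0.0006i)  (+0.9199+0.2166i)·(-0.0027+0.0747i)  (-0.2547+0.0379i)·(-0.2637-0.0064i)  (+0.0339-0.0197i)·(+0.0061-0.4995i)  (-0.0026+0.0033i)·(+0.2578+0.0000i)  (+0.0001-0.0003i)·(-0.0061-0.4995i)  (+0.0000+0.0000i)·(-0.2637+0.0064i)  (-0.0000-0.0000i)·(+0.0027+0.0747i)  (+0.0000+0.0000i)·(+0.0116-0.0006i)
Y_4^3(R⁻¹ n̂) = +0.040054+0.044907i

Re=0.0401 Im=0.0449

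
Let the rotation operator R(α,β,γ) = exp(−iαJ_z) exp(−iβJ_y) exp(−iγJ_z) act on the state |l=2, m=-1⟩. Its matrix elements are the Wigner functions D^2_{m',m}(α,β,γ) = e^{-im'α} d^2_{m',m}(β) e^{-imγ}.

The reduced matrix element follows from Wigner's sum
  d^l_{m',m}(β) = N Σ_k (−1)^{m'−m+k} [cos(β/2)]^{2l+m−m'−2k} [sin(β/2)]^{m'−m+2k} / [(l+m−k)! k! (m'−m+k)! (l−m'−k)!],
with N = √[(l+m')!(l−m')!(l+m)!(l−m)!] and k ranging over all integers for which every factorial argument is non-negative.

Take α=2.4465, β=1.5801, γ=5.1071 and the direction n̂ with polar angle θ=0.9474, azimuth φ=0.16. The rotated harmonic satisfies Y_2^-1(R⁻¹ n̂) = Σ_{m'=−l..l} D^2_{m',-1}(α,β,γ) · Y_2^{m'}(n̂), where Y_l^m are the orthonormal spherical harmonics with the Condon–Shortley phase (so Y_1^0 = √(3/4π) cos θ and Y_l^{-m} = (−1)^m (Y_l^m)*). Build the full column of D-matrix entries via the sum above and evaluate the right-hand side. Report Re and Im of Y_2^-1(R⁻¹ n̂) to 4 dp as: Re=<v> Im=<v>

Re=-0.1426 Im=-0.3201

Need the full column D^2_{m',-1} for m'=−2..2 at α=2.4465, β=1.5801, γ=5.1071.
cos(β/2)=0.703810, sin(β/2)=0.710388
d^2_{-2,-1}: single k=1 term ⇒ +0.495327;  D = -0.415588-0.269510i
d^2_{-1,-1}: k∈[0..1] ⇒ +0.245370 -0.749935 = -0.504565;  D = -0.149293-0.481973i
d^2_{0,-1}: k∈[0..1] ⇒ -0.606649 +0.618043 = +0.011394;  D = +0.004381-0.010518i
d^2_{1,-1}: k∈[0..1] ⇒ +0.749935 -0.254673 = +0.495262;  D = -0.439067+0.229137i
d^2_{2,-1}: single k=0 term ⇒ -0.504630;  D = -0.493108-0.107218i
Y_2^{m'}(θ=0.9474,φ=0.16) and Σ D·Y over m':
  (-0.4156-0.2695i)·(+0.2417-0.0801i)  (-0.1493-0.4820i)·(+0.3615-0.0583i)  (+0.0044-0.0105i)·(+0.0071+0.0000i)  (-0.4391+0.2291i)·(-0.3615-0.0583i)  (-0.4931-0.1072i)·(+0.2417+0.0801i)
Y_2^-1(R⁻¹ n̂) = -0.142596-0.320080i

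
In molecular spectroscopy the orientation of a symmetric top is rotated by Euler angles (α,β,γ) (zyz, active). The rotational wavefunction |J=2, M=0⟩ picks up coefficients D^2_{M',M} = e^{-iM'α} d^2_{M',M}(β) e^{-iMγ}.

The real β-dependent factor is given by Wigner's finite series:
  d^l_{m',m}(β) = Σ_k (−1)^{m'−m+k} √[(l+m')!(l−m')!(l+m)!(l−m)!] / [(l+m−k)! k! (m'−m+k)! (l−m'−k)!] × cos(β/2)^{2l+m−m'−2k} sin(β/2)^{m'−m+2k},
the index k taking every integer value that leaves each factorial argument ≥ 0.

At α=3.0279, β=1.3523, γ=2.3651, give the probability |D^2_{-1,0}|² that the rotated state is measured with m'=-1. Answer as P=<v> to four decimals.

First d^2_{-1,0}(β=1.3523), then the phase factors e^{-i(-1)α} and e^{-i(0)γ}:
With c≡cos(β/2)=0.779988 and s≡sin(β/2)=0.625795, N=[1·6·2·2]^{1/2}=4.898979
Admissible k: 1..2 (factorial args all ≥0)
  k=1: (−1)^0·4.8990/(2)·0.7800^3·0.6258^1 = +0.727396
  k=2: (−1)^1·4.8990/(2)·0.7800^1·0.6258^3 = -0.468230
d^2_{-1,0}(1.3523) = +0.727396 -0.468230 = +0.259166
|D^2_{-1,0}|² = |d^2_{-1,0}(β)|² = (+0.259166)² = 0.067167 (the z-rotation phases have unit modulus)

P=0.0672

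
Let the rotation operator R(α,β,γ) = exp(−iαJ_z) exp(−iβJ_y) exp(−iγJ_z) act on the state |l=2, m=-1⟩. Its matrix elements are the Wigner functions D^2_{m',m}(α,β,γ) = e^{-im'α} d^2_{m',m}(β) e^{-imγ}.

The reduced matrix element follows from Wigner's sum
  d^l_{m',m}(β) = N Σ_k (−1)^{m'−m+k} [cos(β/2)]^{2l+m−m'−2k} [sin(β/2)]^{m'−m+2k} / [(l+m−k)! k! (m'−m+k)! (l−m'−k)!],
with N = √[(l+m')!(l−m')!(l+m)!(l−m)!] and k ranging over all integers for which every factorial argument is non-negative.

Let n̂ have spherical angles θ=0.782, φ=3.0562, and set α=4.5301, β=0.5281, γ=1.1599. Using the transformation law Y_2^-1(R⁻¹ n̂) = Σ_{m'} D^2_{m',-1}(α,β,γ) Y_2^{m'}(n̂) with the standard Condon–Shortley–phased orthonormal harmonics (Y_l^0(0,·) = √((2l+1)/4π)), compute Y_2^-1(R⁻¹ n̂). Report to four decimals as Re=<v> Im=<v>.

Re=-0.3811 Im=0.0032

Need the full column D^2_{m',-1} for m'=−2..2 at α=4.5301, β=0.5281, γ=1.1599.
cos(β/2)=0.965341, sin(β/2)=0.260992
d^2_{-2,-1}: single k=1 term ⇒ +0.469569;  D = -0.328724-0.335314i
d^2_{-1,-1}: k∈[0..1] ⇒ +0.868406 -0.190431 = +0.677975;  D = +0.562152-0.378991i
d^2_{0,-1}: k∈[0..1] ⇒ -0.575103 +0.042038 = -0.533065;  D = -0.212923-0.488694i
d^2_{1,-1}: k∈[0..1] ⇒ +0.190431 -0.004640 = +0.185791;  D = -0.180958+0.042104i
d^2_{2,-1}: single k=0 term ⇒ -0.034324;  D = +0.001589+0.034287i
Y_2^{m'}(θ=0.782,φ=3.0562) and Σ D·Y over m':
  (-0.3287-0.3353i)·(+0.1890+0.0326i)  (+0.5622-0.3790i)·(-0.3849-0.0329i)  (-0.2129-0.4887i)·(+0.1609+0.0000i)  (-0.1810+0.0421i)·(+0.3849-0.0329i)  (+0.0016+0.0343i)·(+0.1890-0.0326i)
Y_2^-1(R⁻¹ n̂) = -0.381142+0.003194i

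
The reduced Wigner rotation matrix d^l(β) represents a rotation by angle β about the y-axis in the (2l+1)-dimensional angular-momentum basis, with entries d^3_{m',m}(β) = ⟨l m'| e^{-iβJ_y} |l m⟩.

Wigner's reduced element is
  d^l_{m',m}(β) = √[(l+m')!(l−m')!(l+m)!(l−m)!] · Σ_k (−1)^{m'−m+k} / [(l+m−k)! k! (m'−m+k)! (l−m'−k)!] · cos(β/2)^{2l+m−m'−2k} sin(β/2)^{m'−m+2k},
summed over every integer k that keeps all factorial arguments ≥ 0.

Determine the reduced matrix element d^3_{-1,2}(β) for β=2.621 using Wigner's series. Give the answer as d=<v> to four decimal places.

d^3_{-1,2}(β=2.621) via Wigner's sum:
Half-angle: c=0.257367, s=0.966314. N=√(2·24·120·1)=75.894664
Admissible k: 3..4 (factorial args all ≥0)
  k=3: (−1)^0·75.8947/(12)·0.2574^3·0.9663^3 = +0.097284
  k=4: (−1)^1·75.8947/(24)·0.2574^1·0.9663^5 = -0.685715
d^3_{-1,2}(2.621) = +0.097284 -0.685715 = -0.588431

d=-0.5884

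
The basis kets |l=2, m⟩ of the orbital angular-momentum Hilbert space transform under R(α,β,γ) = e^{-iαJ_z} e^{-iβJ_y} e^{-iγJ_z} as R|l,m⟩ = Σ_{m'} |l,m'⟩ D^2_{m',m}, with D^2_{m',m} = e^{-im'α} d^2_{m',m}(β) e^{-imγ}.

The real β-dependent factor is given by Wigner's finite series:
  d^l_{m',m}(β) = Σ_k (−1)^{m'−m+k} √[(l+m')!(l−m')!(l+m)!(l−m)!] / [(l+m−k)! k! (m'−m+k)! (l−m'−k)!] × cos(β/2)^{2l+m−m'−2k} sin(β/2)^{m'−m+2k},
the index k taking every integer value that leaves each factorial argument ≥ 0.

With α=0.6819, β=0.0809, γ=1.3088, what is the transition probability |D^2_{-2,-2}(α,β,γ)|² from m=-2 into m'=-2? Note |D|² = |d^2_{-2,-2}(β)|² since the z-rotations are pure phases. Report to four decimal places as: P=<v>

D^2_{-2,-2}(0.6819,0.0809,1.3088) = e^{-i·-2·0.6819}·d^2_{-2,-2}(0.0809)·e^{-i·-2·1.3088}. Compute d first:
Half-angle: c=0.999182, s=0.040439. N=√(1·24·1·24)=24.000000
k: max(0,(-2)−(-2))=0 … min(2+(-2),2−(-2))=0
  k=0: (−1)^0·24.0000/(24)·0.9992^4·0.0404^0 = +0.996732
d^2_{-2,-2}(0.0809) = +0.996732
|D^2_{-2,-2}|² = |d^2_{-2,-2}(β)|² = (+0.996732)² = 0.993475 (the z-rotation phases have unit modulus)

P=0.9935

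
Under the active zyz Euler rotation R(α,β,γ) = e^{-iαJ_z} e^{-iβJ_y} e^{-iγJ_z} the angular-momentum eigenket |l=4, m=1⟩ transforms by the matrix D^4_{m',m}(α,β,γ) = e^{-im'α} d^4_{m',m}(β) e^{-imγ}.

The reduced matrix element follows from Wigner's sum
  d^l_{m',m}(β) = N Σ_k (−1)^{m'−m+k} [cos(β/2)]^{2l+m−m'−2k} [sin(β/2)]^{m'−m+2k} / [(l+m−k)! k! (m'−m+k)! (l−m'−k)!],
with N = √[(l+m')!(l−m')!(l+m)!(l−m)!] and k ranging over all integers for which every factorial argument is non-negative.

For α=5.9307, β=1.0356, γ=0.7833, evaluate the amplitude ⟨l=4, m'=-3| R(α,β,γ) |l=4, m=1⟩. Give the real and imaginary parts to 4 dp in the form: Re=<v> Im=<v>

D^4_{-3,1}(5.9307,1.0356,0.7833) = e^{-i·-3·5.9307}·d^4_{-3,1}(1.0356)·e^{-i·1·0.7833}. Compute d first:
With c≡cos(β/2)=0.868910 and s≡sin(β/2)=0.494970, N=[1·5040·120·6]^{1/2}=1904.940944
Admissible k: 4..5 (factorial args all ≥0)
  k=4: (−1)^0·1904.9409/(144)·0.8689^4·0.4950^4 = +0.452619
  k=5: (−1)^1·1904.9409/(240)·0.8689^2·0.4950^6 = -0.088124
d^4_{-3,1}(1.0356) = +0.452619 -0.088124 = +0.364496
Phases: e^{-i·(-3)·5.9307}=+0.491090-0.871109i, e^{-i·(1)·0.7833}=+0.708589-0.705622i ⇒ D=-0.097208-0.351294i

Re=-0.0972 Im=-0.3513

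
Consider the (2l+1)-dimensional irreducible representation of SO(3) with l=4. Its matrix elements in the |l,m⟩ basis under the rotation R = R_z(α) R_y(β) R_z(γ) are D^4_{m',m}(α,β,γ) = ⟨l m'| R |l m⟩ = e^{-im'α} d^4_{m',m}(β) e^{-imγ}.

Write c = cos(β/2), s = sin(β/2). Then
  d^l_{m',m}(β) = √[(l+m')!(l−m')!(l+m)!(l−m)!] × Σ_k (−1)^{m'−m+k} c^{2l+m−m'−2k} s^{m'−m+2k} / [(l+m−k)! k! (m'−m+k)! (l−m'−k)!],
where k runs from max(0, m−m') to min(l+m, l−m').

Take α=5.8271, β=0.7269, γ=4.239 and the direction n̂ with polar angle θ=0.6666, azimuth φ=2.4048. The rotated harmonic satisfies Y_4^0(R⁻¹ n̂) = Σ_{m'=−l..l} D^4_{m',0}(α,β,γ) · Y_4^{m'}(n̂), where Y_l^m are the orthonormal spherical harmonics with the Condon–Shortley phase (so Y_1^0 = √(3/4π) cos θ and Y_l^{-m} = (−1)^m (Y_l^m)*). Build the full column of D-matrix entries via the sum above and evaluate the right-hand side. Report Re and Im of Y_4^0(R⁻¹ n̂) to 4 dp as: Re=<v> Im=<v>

Need the full column D^4_{m',0} for m'=−4..4 at α=5.8271, β=0.7269, γ=4.239.
cos(β/2)=0.934676, sin(β/2)=0.355501
d^4_{-4,0}: single k=4 term ⇒ +0.101990;  D = -0.025583-0.098729i
d^4_{-3,0}: k∈[3..4] ⇒ +0.379220 -0.054859 = +0.324361;  D = +0.065248-0.317731i
d^4_{-2,0}: k∈[2..4] ⇒ +0.799409 -0.308388 +0.016730 = +0.507751;  D = +0.310759-0.401547i
d^4_{-1,0}: k∈[1..4] ⇒ +0.990793 -0.859991 +0.124409 -0.003000 = +0.252212;  D = +0.226432-0.111084i
d^4_{0,0}: k∈[0..4] ⇒ +0.582490 -1.348242 +0.438844 -0.028215 +0.000255 = -0.354869;  D = -0.354869+0.000000i
d^4_{1,0}: k∈[0..3] ⇒ -0.990793 +0.859991 -0.124409 +0.003000 = -0.252212;  D = -0.226432-0.111084i
d^4_{2,0}: k∈[0..2] ⇒ +0.799409 -0.308388 +0.016730 = +0.507751;  D = +0.310759+0.401547i
d^4_{3,0}: k∈[0..1] ⇒ -0.379220 +0.054859 = -0.324361;  D = -0.065248-0.317731i
d^4_{4,0}: single k=0 term ⇒ +0.101990;  D = -0.025583+0.098729i
Y_4^{m'}(θ=0.6666,φ=2.4048) and Σ D·Y over m':
  (-0.0256-0.0987i)·(-0.0635+0.0125i)  (+0.0652-0.3177i)·(+0.1388-0.1866i)  (+0.3108-0.4015i)·(+0.0413+0.4231i)  (+0.2264-0.1111i)·(-0.2254-0.2045i)  (-0.3549+0.0000i)·(-0.2303+0.0000i)  (-0.2264-0.1111i)·(+0.2254-0.2045i)  (+0.3108+0.4015i)·(+0.0413-0.4231i)  (-0.0652-0.3177i)·(-0.1388-0.1866i)  (-0.0256+0.0987i)·(-0.0635-0.0125i)
Y_4^0(R⁻¹ n̂) = +0.204894-0.000000i

Re=0.2049 Im=0.0000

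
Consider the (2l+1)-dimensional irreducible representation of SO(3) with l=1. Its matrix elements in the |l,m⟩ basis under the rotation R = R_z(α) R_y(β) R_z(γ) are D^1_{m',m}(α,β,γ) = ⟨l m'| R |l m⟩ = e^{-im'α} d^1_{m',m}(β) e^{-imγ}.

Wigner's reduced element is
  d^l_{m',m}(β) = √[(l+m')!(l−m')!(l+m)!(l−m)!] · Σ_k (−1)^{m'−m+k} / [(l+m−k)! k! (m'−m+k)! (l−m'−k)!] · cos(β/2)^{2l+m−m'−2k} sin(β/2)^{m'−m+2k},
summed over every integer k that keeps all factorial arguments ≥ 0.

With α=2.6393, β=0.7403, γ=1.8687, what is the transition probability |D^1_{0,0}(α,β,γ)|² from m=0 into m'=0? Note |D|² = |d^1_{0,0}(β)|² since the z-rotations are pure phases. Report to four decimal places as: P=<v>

Split into d^1_{0,0}(β=0.7403) × two z-phases.
c=cos(0.7403/2)=0.932273, s=sin(0.7403/2)=0.361755; N=√[1·1·1·1]=1.000000
Admissible k: 0..1 (factorial args all ≥0)
  k=0: (−1)^0·1.0000/(1)·0.9323^2·0.3618^0 = +0.869133
  k=1: (−1)^1·1.0000/(1)·0.9323^0·0.3618^2 = -0.130867
d^1_{0,0}(0.7403) = +0.869133 -0.130867 = +0.738266
|D^1_{0,0}|² = |d^1_{0,0}(β)|² = (+0.738266)² = 0.545037 (the z-rotation phases have unit modulus)

P=0.5450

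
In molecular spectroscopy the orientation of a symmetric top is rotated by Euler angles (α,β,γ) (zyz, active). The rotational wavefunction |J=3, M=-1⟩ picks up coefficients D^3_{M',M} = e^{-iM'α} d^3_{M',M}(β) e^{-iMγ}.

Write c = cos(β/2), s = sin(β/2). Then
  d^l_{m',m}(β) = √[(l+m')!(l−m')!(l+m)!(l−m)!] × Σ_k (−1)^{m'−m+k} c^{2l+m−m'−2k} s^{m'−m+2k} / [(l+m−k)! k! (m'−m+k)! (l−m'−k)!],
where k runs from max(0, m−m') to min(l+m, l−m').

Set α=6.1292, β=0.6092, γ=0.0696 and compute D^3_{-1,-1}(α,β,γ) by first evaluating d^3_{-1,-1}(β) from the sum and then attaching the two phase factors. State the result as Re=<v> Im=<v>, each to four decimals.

First d^3_{-1,-1}(β=0.6092), then the phase factors e^{-i(-1)α} and e^{-i(-1)γ}:
Half-angle: c=0.953967, s=0.299912. N=√(2·24·2·24)=48.000000
The bounds max(0,m−m')=0 and min(l+m,l−m')=2 give 3 terms
  k=0: (−1)^0·48.0000/(48)·0.9540^6·0.2999^0 = +0.753703
  k=1: (−1)^1·48.0000/(6)·0.9540^4·0.2999^2 = -0.595950
  k=2: (−1)^2·48.0000/(8)·0.9540^2·0.2999^4 = +0.044176
d^3_{-1,-1}(0.6092) = +0.753703 -0.595950 +0.044176 = +0.201929
Attach z-rotation phases: D = e^{-i(-1)(6.1292)}·(+0.201929)·e^{-i(-1)(0.0696)} = +0.201211-0.017020i

Re=0.2012 Im=-0.0170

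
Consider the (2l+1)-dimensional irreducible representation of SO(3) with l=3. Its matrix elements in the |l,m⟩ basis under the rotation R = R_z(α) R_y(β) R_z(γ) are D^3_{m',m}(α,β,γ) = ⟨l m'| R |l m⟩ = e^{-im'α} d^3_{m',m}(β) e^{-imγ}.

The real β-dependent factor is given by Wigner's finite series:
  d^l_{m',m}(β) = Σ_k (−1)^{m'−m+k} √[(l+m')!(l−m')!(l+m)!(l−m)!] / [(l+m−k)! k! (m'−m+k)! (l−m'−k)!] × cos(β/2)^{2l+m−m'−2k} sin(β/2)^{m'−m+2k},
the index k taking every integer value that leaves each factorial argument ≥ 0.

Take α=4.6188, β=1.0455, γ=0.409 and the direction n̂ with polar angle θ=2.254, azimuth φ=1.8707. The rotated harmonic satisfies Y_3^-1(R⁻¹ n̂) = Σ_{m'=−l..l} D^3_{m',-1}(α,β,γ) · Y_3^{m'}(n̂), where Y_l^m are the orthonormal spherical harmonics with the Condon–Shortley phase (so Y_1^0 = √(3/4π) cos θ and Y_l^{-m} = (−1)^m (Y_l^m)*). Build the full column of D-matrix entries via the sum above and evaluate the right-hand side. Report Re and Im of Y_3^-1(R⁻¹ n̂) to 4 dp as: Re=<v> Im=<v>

Re=0.0583 Im=0.3796

Need the full column D^3_{m',-1} for m'=−3..3 at α=4.6188, β=1.0455, γ=0.409.
cos(β/2)=0.866449, sin(β/2)=0.499265
d^3_{-3,-1}: single k=2 term ⇒ +0.544102;  D = -0.069581+0.539635i
d^3_{-2,-1}: k∈[1..2] ⇒ +0.770987 -0.511979 = +0.259008;  D = -0.252662-0.056984i
d^3_{-1,-1}: k∈[0..2] ⇒ +0.423116 -1.123893 +0.279873 = -0.420903;  D = -0.130567+0.400140i
d^3_{0,-1}: k∈[0..2] ⇒ -0.844574 +0.841268 -0.093108 = -0.096414;  D = -0.088462-0.038343i
d^3_{1,-1}: k∈[0..2] ⇒ +0.842919 -0.373164 +0.015488 = +0.485243;  D = -0.233739+0.425237i
d^3_{2,-1}: k∈[0..1] ⇒ -0.511979 +0.084996 = -0.426984;  D = +0.353324+0.239744i
d^3_{3,-1}: single k=0 term ⇒ +0.180657;  D = +0.114963-0.139358i
Y_3^{m'}(θ=2.254,φ=1.8707) and Σ D·Y over m':
  (-0.0696+0.5396i)·(+0.1524+0.1210i)  (-0.2527-0.0570i)·(+0.3203-0.2190i)  (-0.1306+0.4001i)·(-0.0735-0.2377i)  (-0.0885-0.0383i)·(+0.2373+0.0000i)  (-0.2337+0.4252i)·(+0.0735-0.2377i)  (+0.3533+0.2397i)·(+0.3203+0.2190i)  (+0.1150-0.1394i)·(-0.1524+0.1210i)
Y_3^-1(R⁻¹ n̂) = +0.058270+0.379601i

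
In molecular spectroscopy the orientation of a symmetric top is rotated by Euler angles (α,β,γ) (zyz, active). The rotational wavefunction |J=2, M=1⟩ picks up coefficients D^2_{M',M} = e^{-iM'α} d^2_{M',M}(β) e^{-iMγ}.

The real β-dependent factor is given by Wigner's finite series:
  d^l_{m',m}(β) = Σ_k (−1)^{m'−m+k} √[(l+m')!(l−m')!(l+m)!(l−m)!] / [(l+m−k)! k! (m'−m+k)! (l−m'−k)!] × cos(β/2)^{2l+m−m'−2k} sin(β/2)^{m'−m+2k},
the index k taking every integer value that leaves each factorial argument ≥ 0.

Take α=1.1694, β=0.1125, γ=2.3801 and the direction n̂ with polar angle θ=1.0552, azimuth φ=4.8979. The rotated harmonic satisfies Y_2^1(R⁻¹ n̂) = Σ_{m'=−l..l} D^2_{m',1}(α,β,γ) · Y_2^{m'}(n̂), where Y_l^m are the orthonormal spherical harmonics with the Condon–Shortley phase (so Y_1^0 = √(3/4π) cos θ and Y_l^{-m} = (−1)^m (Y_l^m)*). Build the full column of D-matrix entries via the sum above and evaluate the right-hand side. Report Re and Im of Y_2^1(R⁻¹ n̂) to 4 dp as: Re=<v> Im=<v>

Re=-0.0722 Im=-0.2789

Need the full column D^2_{m',1} for m'=−2..2 at α=1.1694, β=0.1125, γ=2.3801.
cos(β/2)=0.998418, sin(β/2)=0.056220
d^2_{-2,1}: single k=3 term ⇒ +0.000355;  D = +0.000355-0.000015i
d^2_{-1,1}: k∈[2..3] ⇒ +0.009452 -0.000010 = +0.009442;  D = +0.003327-0.008837i
d^2_{0,1}: k∈[1..2] ⇒ +0.137059 -0.000435 = +0.136624;  D = -0.098890-0.094271i
d^2_{1,1}: k∈[0..1] ⇒ +0.993689 -0.009452 = +0.984236;  D = -0.903483+0.390436i
d^2_{2,1}: single k=0 term ⇒ -0.111908;  D = -0.000729-0.111906i
Y_2^{m'}(θ=1.0552,φ=4.8979) and Σ D·Y over m':
  (+0.0004-0.0000i)·(-0.2725+0.1060i)  (+0.0033-0.0088i)·(+0.0611+0.3257i)  (-0.0989-0.0943i)·(-0.0854+0.0000i)  (-0.9035+0.3904i)·(-0.0611+0.3257i)  (-0.0007-0.1119i)·(-0.2725-0.1060i)
Y_2^1(R⁻¹ n̂) = -0.072176-0.278930i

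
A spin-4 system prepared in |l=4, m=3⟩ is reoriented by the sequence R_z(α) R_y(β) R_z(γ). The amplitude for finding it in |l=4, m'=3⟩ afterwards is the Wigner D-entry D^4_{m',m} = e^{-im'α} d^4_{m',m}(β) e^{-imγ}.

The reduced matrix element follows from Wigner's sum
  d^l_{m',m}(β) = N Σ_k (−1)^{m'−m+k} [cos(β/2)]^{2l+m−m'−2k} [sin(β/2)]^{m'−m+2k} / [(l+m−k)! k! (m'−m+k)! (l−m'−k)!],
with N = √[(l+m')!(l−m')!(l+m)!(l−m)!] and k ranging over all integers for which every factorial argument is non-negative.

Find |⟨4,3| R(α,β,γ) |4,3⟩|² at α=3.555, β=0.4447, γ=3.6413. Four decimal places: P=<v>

P=0.2768

D^4_{3,3}(3.555,0.4447,3.6413) = e^{-i·3·3.555}·d^4_{3,3}(0.4447)·e^{-i·3·3.6413}. Compute d first:
Half-angle: c=0.975382, s=0.220522. N=√(5040·1·5040·1)=5040.000000
k∈{0,1} keeps every argument non-negative
  k=0: (−1)^0·5040.0000/(5040)·0.9754^8·0.2205^0 = +0.819214
  k=1: (−1)^1·5040.0000/(720)·0.9754^6·0.2205^2 = -0.293124
d^4_{3,3}(0.4447) = +0.819214 -0.293124 = +0.526090
|D^4_{3,3}|² = |d^4_{3,3}(β)|² = (+0.526090)² = 0.276771 (the z-rotation phases have unit modulus)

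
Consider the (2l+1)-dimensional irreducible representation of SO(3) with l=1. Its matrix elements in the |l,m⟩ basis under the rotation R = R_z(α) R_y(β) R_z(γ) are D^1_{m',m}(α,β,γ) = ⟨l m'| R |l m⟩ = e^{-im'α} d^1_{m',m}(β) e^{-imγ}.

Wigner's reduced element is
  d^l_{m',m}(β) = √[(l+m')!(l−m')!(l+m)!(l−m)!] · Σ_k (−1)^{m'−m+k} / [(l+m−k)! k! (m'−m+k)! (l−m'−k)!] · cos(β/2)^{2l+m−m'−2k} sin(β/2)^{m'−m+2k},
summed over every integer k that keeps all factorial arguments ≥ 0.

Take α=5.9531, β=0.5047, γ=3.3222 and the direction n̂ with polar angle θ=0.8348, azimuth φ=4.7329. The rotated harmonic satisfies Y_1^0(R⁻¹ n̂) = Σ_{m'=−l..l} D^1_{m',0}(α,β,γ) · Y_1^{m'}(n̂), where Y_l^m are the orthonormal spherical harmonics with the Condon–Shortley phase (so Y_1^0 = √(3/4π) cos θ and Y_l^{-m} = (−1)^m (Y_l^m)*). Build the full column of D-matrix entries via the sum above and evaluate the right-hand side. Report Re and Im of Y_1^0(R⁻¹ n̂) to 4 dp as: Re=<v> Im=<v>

Need the full column D^1_{m',0} for m'=−1..1 at α=5.9531, β=0.5047, γ=3.3222.
cos(β/2)=0.968328, sin(β/2)=0.249680
d^1_{-1,0}: single k=1 term ⇒ +0.341918;  D = +0.323459-0.110824i
d^1_{0,0}: k∈[0..1] ⇒ +0.937660 -0.062340 = +0.875320;  D = +0.875320+0.000000i
d^1_{1,0}: single k=0 term ⇒ -0.341918;  D = -0.323459-0.110824i
Y_1^{m'}(θ=0.8348,φ=4.7329) and Σ D·Y over m':
  (+0.3235-0.1108i)·(+0.0053+0.2560i)  (+0.8753+0.0000i)·(+0.3280+0.0000i)  (-0.3235-0.1108i)·(-0.0053+0.2560i)
Y_1^0(R⁻¹ n̂) = +0.347257+0.000000i

Re=0.3473 Im=0.0000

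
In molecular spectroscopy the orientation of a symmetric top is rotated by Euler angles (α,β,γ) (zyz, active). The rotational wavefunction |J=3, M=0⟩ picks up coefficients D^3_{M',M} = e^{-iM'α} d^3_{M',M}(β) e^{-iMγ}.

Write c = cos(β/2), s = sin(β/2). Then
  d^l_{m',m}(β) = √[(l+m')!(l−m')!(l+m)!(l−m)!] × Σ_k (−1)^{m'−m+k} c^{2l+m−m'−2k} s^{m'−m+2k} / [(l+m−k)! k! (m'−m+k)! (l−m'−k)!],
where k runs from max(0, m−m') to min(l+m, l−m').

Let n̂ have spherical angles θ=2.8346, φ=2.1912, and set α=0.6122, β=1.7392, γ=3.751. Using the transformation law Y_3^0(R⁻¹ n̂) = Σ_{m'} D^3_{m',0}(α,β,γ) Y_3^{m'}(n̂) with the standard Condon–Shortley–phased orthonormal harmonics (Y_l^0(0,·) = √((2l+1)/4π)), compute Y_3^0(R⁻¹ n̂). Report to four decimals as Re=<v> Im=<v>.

Re=-0.1689 Im=0.0000

Need the full column D^3_{m',0} for m'=−3..3 at α=0.6122, β=1.7392, γ=3.751.
cos(β/2)=0.645132, sin(β/2)=0.764071
d^3_{-3,0}: single k=3 term ⇒ +0.535627;  D = -0.140701+0.516816i
d^3_{-2,0}: k∈[2..3] ⇒ +0.553889 -0.776950 = -0.223060;  D = -0.075731-0.209811i
d^3_{-1,0}: k∈[1..3] ⇒ +0.295779 -1.244684 +0.581980 = -0.366925;  D = -0.300286-0.210861i
d^3_{0,0}: k∈[0..3] ⇒ +0.072093 -0.910133 +1.276658 -0.198977 = +0.239642;  D = +0.239642+0.000000i
d^3_{1,0}: k∈[0..2] ⇒ -0.295779 +1.244684 -0.581980 = +0.366925;  D = +0.300286-0.210861i
d^3_{2,0}: k∈[0..1] ⇒ +0.553889 -0.776950 = -0.223060;  D = -0.075731+0.209811i
d^3_{3,0}: single k=0 term ⇒ -0.535627;  D = +0.140701+0.516816i
Y_3^{m'}(θ=2.8346,φ=2.1912) and Σ D·Y over m':
  (-0.1407+0.5168i)·(+0.0110-0.0033i)  (-0.0757-0.2098i)·(+0.0288-0.0842i)  (-0.3003-0.2109i)·(-0.2012-0.2816i)  (+0.2396+0.0000i)·(-0.5490+0.0000i)  (+0.3003-0.2109i)·(+0.2012-0.2816i)  (-0.0757+0.2098i)·(+0.0288+0.0842i)  (+0.1407+0.5168i)·(-0.0110-0.0033i)
Y_3^0(R⁻¹ n̂) = -0.168868-0.000000i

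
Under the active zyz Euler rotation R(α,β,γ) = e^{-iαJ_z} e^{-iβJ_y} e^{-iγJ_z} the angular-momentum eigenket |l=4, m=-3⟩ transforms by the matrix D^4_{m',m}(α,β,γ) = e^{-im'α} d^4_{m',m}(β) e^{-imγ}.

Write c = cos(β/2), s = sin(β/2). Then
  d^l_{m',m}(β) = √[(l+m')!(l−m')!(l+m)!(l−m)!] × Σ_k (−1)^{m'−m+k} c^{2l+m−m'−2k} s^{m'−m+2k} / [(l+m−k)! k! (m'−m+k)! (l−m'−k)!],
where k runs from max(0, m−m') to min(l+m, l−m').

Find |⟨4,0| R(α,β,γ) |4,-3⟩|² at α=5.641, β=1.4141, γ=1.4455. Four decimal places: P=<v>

P=0.0495

First d^4_{0,-3}(β=1.4141), then the phase factors e^{-i(0)α} and e^{-i(-3)γ}:
c=cos(1.4141/2)=0.760281, s=sin(1.4141/2)=0.649594; N=√[24·24·1·5040]=1703.830978
k: max(0,(-3)−(0))=0 … min(4+(-3),4−(0))=1
  k=0: (−1)^3·1703.8310/(144)·0.7603^5·0.6496^3 = -0.823876
  k=1: (−1)^4·1703.8310/(144)·0.7603^3·0.6496^5 = +0.601446
d^4_{0,-3}(1.4141) = -0.823876 +0.601446 = -0.222430
|D^4_{0,-3}|² = |d^4_{0,-3}(β)|² = (-0.222430)² = 0.049475 (the z-rotation phases have unit modulus)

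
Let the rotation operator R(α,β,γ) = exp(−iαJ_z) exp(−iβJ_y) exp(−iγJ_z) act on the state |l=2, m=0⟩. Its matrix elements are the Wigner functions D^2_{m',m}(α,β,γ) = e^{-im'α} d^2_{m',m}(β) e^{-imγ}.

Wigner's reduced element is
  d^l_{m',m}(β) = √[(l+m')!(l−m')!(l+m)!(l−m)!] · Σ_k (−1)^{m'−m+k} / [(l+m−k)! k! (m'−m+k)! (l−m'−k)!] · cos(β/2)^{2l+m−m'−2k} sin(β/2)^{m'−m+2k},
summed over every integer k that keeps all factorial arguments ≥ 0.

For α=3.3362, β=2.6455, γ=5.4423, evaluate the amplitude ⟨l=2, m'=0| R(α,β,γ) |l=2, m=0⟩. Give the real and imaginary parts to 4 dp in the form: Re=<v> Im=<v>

Split into d^2_{0,0}(β=2.6455) × two z-phases.
Half-angle: c=0.245511, s=0.969394. N=√(2·2·2·2)=4.000000
k∈{0,1,2} keeps every argument non-negative
  k=0: (−1)^0·4.0000/(4)·0.2455^4·0.9694^0 = +0.003633
  k=1: (−1)^1·4.0000/(1)·0.2455^2·0.9694^2 = -0.226569
  k=2: (−1)^2·4.0000/(4)·0.2455^0·0.9694^4 = +0.883082
d^2_{0,0}(2.6455) = +0.003633 -0.226569 +0.883082 = +0.660146
Attach z-rotation phases: D = e^{-i(0)(3.3362)}·(+0.660146)·e^{-i(0)(5.4423)} = +0.660146+0.000000i

Re=0.6601 Im=0.0000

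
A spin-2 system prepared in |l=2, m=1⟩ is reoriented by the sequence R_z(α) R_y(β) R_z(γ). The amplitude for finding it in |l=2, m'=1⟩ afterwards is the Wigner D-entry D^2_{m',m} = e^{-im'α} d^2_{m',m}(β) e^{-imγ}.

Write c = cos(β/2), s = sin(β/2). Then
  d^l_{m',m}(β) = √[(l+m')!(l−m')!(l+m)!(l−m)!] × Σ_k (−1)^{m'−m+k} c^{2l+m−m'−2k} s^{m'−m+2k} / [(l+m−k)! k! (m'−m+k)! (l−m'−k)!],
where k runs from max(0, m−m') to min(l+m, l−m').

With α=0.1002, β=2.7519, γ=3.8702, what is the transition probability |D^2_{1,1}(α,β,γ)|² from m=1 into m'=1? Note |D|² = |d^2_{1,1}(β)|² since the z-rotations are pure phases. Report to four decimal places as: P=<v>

D^2_{1,1}(0.1002,2.7519,3.8702) = e^{-i·1·0.1002}·d^2_{1,1}(2.7519)·e^{-i·1·3.8702}. Compute d first:
c=cos(2.7519/2)=0.193616, s=sin(2.7519/2)=0.981077; N=√[6·1·6·1]=6.000000
Admissible k: 0..1 (factorial args all ≥0)
  k=0: (−1)^0·6.0000/(6)·0.1936^4·0.9811^0 = +0.001405
  k=1: (−1)^1·6.0000/(2)·0.1936^2·0.9811^2 = -0.108245
d^2_{1,1}(2.7519) = +0.001405 -0.108245 = -0.106840
|D^2_{1,1}|² = |d^2_{1,1}(β)|² = (-0.106840)² = 0.011415 (the z-rotation phases have unit modulus)

P=0.0114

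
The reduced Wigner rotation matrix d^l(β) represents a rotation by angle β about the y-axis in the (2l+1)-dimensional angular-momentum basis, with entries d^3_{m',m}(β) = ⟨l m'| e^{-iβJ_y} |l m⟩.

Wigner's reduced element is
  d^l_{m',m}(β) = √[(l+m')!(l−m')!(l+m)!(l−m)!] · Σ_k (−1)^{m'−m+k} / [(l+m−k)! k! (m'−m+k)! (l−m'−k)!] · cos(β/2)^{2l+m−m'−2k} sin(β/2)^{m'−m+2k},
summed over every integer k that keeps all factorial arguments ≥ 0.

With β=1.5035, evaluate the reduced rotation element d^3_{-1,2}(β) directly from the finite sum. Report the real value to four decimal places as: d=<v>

d^3_{-1,2}(β=1.5035) via Wigner's sum:
With c≡cos(β/2)=0.730495 and s≡sin(β/2)=0.682918, N=[2·24·120·1]^{1/2}=75.894664
k: max(0,(2)−(-1))=3 … min(3+(2),3−(-1))=4
  k=3: (−1)^0·75.8947/(12)·0.7305^3·0.6829^3 = +0.785213
  k=4: (−1)^1·75.8947/(24)·0.7305^1·0.6829^5 = -0.343131
d^3_{-1,2}(1.5035) = +0.785213 -0.343131 = +0.442082

d=0.4421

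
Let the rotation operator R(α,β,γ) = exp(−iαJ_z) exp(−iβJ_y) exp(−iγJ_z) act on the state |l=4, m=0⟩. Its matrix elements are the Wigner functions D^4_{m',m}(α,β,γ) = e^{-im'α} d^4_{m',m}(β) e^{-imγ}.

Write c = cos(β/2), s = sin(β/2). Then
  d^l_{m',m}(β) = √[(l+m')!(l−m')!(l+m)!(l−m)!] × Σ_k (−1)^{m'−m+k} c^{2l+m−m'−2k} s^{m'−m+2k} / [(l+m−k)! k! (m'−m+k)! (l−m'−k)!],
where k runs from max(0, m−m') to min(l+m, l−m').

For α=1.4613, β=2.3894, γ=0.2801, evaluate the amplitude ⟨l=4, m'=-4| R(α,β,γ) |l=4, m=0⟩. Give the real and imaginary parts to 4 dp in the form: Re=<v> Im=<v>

Re=0.1032 Im=-0.0483

First d^4_{-4,0}(β=2.3894), then the phase factors e^{-i(-4)α} and e^{-i(0)γ}:
Half-angle: c=0.367292, s=0.930106. N=√(1·40320·24·24)=4819.161753
Admissible k: 4..4 (factorial args all ≥0)
  k=4: (−1)^0·4819.1618/(576)·0.3673^4·0.9301^4 = +0.113953
d^4_{-4,0}(2.3894) = +0.113953
Attach z-rotation phases: D = e^{-i(-4)(1.4613)}·(+0.113953)·e^{-i(0)(0.2801)} = +0.103197-0.048329i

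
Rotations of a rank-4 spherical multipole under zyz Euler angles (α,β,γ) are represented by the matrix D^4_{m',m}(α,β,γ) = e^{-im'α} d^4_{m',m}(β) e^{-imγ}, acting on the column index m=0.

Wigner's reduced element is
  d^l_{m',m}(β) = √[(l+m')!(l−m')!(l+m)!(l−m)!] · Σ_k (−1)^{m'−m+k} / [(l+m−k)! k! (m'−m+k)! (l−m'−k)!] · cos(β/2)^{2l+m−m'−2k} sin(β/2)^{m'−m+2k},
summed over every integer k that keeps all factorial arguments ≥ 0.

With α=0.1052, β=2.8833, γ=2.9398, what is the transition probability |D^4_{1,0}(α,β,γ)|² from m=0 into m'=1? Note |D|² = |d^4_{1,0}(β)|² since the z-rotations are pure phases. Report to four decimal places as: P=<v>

P=0.2393

First d^4_{1,0}(β=2.8833), then the phase factors e^{-i(1)α} and e^{-i(0)γ}:
c=cos(2.8833/2)=0.128788, s=sin(2.8833/2)=0.991672; N=√[120·6·24·24]=643.987578
Admissible k: 0..3 (factorial args all ≥0)
  k=0: (−1)^1·643.9876/(144)·0.1288^7·0.9917^1 = -0.000003
  k=1: (−1)^2·643.9876/(24)·0.1288^5·0.9917^3 = +0.000927
  k=2: (−1)^3·643.9876/(24)·0.1288^3·0.9917^5 = -0.054970
  k=3: (−1)^4·643.9876/(144)·0.1288^1·0.9917^7 = +0.543208
d^4_{1,0}(2.8833) = -0.000003 +0.000927 -0.054970 +0.543208 = +0.489162
|D^4_{1,0}|² = |d^4_{1,0}(β)|² = (+0.489162)² = 0.239279 (the z-rotation phases have unit modulus)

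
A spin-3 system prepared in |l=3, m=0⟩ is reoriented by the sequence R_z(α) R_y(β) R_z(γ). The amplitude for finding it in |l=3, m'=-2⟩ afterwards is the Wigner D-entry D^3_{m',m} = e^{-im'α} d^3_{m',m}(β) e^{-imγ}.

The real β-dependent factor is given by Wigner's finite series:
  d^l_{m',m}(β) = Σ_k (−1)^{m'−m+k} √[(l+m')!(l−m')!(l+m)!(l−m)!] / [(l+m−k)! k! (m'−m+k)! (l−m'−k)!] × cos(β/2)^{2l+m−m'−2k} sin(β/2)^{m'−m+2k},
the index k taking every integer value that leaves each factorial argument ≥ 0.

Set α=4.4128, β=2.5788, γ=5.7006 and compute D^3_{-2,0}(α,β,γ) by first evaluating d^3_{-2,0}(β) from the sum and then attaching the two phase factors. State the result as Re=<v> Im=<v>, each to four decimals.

First d^3_{-2,0}(β=2.5788), then the phase factors e^{-i(-2)α} and e^{-i(0)γ}:
Half-angle: c=0.277697, s=0.960669. N=√(1·120·6·6)=65.726707
The bounds max(0,m−m')=2 and min(l+m,l−m')=3 give 2 terms
  k=2: (−1)^0·65.7267/(12)·0.2777^4·0.9607^2 = +0.030060
  k=3: (−1)^1·65.7267/(12)·0.2777^2·0.9607^4 = -0.359748
d^3_{-2,0}(2.5788) = +0.030060 -0.359748 = -0.329688
Attach z-rotation phases: D = e^{-i(-2)(4.4128)}·(-0.329688)·e^{-i(0)(5.7006)} = +0.272256-0.185932i

Re=0.2723 Im=-0.1859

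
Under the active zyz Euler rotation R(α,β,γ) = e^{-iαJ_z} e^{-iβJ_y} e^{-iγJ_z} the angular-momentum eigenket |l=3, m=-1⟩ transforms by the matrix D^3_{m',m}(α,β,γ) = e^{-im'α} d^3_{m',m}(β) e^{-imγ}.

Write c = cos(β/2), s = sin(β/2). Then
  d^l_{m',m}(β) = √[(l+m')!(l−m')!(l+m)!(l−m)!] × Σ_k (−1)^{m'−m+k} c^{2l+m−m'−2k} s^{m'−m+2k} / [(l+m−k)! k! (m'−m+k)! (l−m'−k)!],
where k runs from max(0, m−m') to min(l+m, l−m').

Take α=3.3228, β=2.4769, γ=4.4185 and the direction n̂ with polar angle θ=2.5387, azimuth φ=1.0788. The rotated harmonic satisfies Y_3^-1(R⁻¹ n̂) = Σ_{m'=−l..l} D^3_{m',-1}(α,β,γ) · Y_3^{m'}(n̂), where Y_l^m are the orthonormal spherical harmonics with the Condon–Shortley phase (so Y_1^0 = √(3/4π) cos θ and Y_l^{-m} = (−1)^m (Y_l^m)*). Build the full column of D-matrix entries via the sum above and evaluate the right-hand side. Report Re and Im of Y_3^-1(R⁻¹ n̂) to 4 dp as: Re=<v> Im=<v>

Need the full column D^3_{m',-1} for m'=−3..3 at α=3.3228, β=2.4769, γ=4.4185.
cos(β/2)=0.326262, sin(β/2)=0.945279
d^3_{-3,-1}: single k=2 term ⇒ +0.039213;  D = -0.009691+0.037997i
d^3_{-2,-1}: k∈[1..2] ⇒ +0.011051 -0.185528 = -0.174477;  D = -0.011947+0.174068i
d^3_{-1,-1}: k∈[0..2] ⇒ +0.001206 -0.080998 +0.509947 = +0.430154;  D = +0.048368+0.427427i
d^3_{0,-1}: k∈[0..2] ⇒ -0.012105 +0.304854 -0.853018 = -0.560269;  D = +0.162297+0.536248i
d^3_{1,-1}: k∈[0..2] ⇒ +0.060749 -0.679929 +0.713446 = +0.094266;  D = +0.043120+0.083826i
d^3_{2,-1}: k∈[0..1] ⇒ -0.185528 +0.778695 = +0.593167;  D = -0.361946-0.469938i
d^3_{3,-1}: single k=0 term ⇒ +0.329169;  D = +0.244566+0.220318i
Y_3^{m'}(θ=2.5387,φ=1.0788) and Σ D·Y over m':
  (-0.0097+0.0380i)·(-0.0757+0.0072i)  (-0.0119+0.1741i)·(+0.1499+0.2254i)  (+0.0484+0.4274i)·(+0.2071-0.3864i)  (+0.1623+0.5362i)·(-0.1206+0.0000i)  (+0.0431+0.0838i)·(-0.2071-0.3864i)  (-0.3619-0.4699i)·(+0.1499-0.2254i)  (+0.2446+0.2203i)·(+0.0757+0.0072i)
Y_3^-1(R⁻¹ n̂) = -0.004721+0.021167i

Re=-0.0047 Im=0.0212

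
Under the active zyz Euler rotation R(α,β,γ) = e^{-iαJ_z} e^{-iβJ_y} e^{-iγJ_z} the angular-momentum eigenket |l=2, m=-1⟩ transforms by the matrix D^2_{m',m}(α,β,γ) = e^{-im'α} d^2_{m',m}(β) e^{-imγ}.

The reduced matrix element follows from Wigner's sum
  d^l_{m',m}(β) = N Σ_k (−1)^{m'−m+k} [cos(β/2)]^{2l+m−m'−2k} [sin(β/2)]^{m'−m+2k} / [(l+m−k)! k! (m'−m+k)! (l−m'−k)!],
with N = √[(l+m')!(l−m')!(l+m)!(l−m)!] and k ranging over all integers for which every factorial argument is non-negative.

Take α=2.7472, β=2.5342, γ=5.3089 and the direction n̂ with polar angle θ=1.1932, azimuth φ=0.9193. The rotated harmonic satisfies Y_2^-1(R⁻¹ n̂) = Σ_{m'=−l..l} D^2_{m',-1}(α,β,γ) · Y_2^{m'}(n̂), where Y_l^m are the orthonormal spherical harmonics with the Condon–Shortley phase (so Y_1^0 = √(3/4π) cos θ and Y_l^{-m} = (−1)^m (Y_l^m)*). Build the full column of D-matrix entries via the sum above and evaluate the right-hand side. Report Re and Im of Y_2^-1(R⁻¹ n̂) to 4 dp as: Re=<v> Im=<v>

Need the full column D^2_{m',-1} for m'=−2..2 at α=2.7472, β=2.5342, γ=5.3089.
cos(β/2)=0.299049, sin(β/2)=0.954238
d^2_{-2,-1}: single k=1 term ⇒ +0.051041;  D = -0.009753-0.050100i
d^2_{-1,-1}: k∈[0..1] ⇒ +0.007998 -0.244298 = -0.236300;  D = +0.047436-0.231490i
d^2_{0,-1}: k∈[0..1] ⇒ -0.062512 +0.636485 = +0.573973;  D = +0.322435-0.474849i
d^2_{1,-1}: k∈[0..1] ⇒ +0.244298 -0.829137 = -0.584839;  D = +0.489230-0.320453i
d^2_{2,-1}: single k=0 term ⇒ -0.519688;  D = -0.510772+0.095850i
Y_2^{m'}(θ=1.1932,φ=0.9193) and Σ D·Y over m':
  (-0.0098-0.0501i)·(-0.0883-0.3219i)  (+0.0474-0.2315i)·(+0.1605-0.2105i)  (+0.3224-0.4748i)·(-0.1868+0.0000i)  (+0.4892-0.3205i)·(-0.1605-0.2105i)  (-0.5108+0.0959i)·(-0.0883+0.3219i)
Y_2^-1(R⁻¹ n̂) = -0.248359-0.175316i

Re=-0.2484 Im=-0.1753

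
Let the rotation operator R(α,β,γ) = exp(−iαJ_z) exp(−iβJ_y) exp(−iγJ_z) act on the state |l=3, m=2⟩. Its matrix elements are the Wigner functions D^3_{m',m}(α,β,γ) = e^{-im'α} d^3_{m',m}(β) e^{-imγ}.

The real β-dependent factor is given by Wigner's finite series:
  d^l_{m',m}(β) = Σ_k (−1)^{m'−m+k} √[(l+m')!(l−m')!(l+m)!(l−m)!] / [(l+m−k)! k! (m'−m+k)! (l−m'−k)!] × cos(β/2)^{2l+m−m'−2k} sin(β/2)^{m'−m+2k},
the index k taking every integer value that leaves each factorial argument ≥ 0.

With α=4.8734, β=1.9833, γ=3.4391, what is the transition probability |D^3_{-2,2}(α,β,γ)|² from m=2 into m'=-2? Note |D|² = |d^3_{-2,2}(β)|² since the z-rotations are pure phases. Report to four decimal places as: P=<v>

D^3_{-2,2}(4.8734,1.9833,3.4391) = e^{-i·-2·4.8734}·d^3_{-2,2}(1.9833)·e^{-i·2·3.4391}. Compute d first:
c=cos(1.9833/2)=0.547310, s=sin(1.9833/2)=0.836930; N=√[1·120·120·1]=120.000000
k∈{4,5} keeps every argument non-negative
  k=4: (−1)^0·120.0000/(24)·0.5473^2·0.8369^4 = +0.734841
  k=5: (−1)^1·120.0000/(120)·0.5473^0·0.8369^6 = -0.343665
d^3_{-2,2}(1.9833) = +0.734841 -0.343665 = +0.391176
|D^3_{-2,2}|² = |d^3_{-2,2}(β)|² = (+0.391176)² = 0.153018 (the z-rotation phases have unit modulus)

P=0.1530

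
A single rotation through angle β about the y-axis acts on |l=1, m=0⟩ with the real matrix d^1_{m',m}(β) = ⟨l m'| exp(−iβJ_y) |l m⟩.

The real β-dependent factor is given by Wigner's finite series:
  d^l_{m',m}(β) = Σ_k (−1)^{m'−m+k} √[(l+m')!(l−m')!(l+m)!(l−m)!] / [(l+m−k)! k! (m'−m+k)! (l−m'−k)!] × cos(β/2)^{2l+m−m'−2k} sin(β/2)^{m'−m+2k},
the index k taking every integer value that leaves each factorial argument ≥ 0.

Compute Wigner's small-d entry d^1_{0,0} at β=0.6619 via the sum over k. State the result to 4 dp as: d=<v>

d=0.7888

d^1_{0,0}(β=0.6619) via Wigner's sum:
Half-angle: c=0.945734, s=0.324942. N=√(1·1·1·1)=1.000000
The bounds max(0,m−m')=0 and min(l+m,l−m')=1 give 2 terms
  k=0: (−1)^0·1.0000/(1)·0.9457^2·0.3249^0 = +0.894413
  k=1: (−1)^1·1.0000/(1)·0.9457^0·0.3249^2 = -0.105587
d^1_{0,0}(0.6619) = +0.894413 -0.105587 = +0.788826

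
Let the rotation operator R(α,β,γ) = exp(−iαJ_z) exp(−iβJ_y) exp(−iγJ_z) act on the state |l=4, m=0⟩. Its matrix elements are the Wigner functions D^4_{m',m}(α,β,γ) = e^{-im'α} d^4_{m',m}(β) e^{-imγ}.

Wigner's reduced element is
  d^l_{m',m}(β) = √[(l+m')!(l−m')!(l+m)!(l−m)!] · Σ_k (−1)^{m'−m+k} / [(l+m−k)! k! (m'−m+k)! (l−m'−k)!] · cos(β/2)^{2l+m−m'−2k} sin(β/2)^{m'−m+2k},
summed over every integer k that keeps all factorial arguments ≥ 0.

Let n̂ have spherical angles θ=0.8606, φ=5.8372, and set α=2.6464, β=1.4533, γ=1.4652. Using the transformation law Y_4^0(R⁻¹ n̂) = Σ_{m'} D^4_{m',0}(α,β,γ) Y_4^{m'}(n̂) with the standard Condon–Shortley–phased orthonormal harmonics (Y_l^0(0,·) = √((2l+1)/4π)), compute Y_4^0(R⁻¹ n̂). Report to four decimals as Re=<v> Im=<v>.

Re=-0.3598 Im=0.0000

Need the full column D^4_{m',0} for m'=−4..4 at α=2.6464, β=1.4533, γ=1.4652.
cos(β/2)=0.747404, sin(β/2)=0.664370
d^4_{-4,0}: single k=4 term ⇒ +0.508640;  D = -0.202736-0.466489i
d^4_{-3,0}: k∈[3..4] ⇒ +0.809228 -0.639410 = +0.169818;  D = -0.014454+0.169202i
d^4_{-2,0}: k∈[2..4] ⇒ +0.729918 -1.537981 +0.455712 = -0.352351;  D = -0.193218+0.294649i
d^4_{-1,0}: k∈[1..4] ⇒ +0.387091 -1.835157 +1.450045 -0.190958 = -0.188979;  D = +0.166278-0.089803i
d^4_{0,0}: k∈[0..4] ⇒ +0.097374 -1.231042 +2.188586 -0.768581 +0.037956 = +0.324294;  D = +0.324294+0.000000i
d^4_{1,0}: k∈[0..3] ⇒ -0.387091 +1.835157 -1.450045 +0.190958 = +0.188979;  D = -0.166278-0.089803i
d^4_{2,0}: k∈[0..2] ⇒ +0.729918 -1.537981 +0.455712 = -0.352351;  D = -0.193218-0.294649i
d^4_{3,0}: k∈[0..1] ⇒ -0.809228 +0.639410 = -0.169818;  D = +0.014454+0.169202i
d^4_{4,0}: single k=0 term ⇒ +0.508640;  D = -0.202736+0.466489i
Y_4^{m'}(θ=0.8606,φ=5.8372) and Σ D·Y over m':
  (-0.2027-0.4665i)·(-0.0309+0.1430i)  (-0.0145+0.1692i)·(+0.0821+0.3461i)  (-0.1932+0.2946i)·(+0.2386+0.2957i)  (+0.1663-0.0898i)·(-0.0052-0.0025i)  (+0.3243+0.0000i)·(-0.3626+0.0000i)  (-0.1663-0.0898i)·(+0.0052-0.0025i)  (-0.1932-0.2946i)·(+0.2386-0.2957i)  (+0.0145+0.1692i)·(-0.0821+0.3461i)  (-0.2027+0.4665i)·(-0.0309-0.1430i)
Y_4^0(R⁻¹ n̂) = -0.359800+0.000000i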